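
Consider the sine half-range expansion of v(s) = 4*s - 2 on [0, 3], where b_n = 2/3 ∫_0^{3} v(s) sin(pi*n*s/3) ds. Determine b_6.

-4/pi

b_6 = 2/3 ∫_0^{3} (4*s - 2) sin(2*pi*s) ds.
Integrating by parts (boundary term plus one more integral), an antiderivative of (4*s - 2) sin(2*pi*s) is -2*s*cos(2*pi*s)/pi + sin(2*pi*s)/pi**2 + cos(2*pi*s)/pi; evaluating from 0 to 3: ∫_{0}^{3} (4*s - 2) sin(2*pi*s) ds = (-5/pi) - (1/pi) = -6/pi.
Hence b_6 = (2/3)·(-6/pi) = -4/pi.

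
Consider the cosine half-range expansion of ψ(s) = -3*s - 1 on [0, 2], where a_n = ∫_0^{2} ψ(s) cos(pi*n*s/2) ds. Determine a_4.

0

a_4 = ∫_0^{2} (-3*s - 1) cos(2*pi*s) ds.
Integrating by parts (boundary term plus one more integral), an antiderivative of (-3*s - 1) cos(2*pi*s) is -3*s*sin(2*pi*s)/(2*pi) - sin(2*pi*s)/(2*pi) - 3*cos(2*pi*s)/(4*pi**2); evaluating from 0 to 2: ∫_{0}^{2} (-3*s - 1) cos(2*pi*s) ds = (-3/(4*pi**2)) - (-3/(4*pi**2)) = 0.
Hence a_4 = 0.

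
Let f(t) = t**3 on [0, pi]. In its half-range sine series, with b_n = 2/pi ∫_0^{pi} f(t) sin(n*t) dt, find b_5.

-12/125 + 2*pi**2/5

b_5 = 2/pi ∫_0^{pi} (t**3) sin(5*t) dt.
Integrating by parts three times (tabular method), an antiderivative of (t**3) sin(5*t) is -t**3*cos(5*t)/5 + 3*t**2*sin(5*t)/25 + 6*t*cos(5*t)/125 - 6*sin(5*t)/625; evaluating from 0 to pi: ∫_{0}^{pi} (t**3) sin(5*t) dt = (pi*(-6 + 25*pi**2)/125) - (0) = pi*(-6 + 25*pi**2)/125.
Hence b_5 = (2/pi)·(pi*(-6 + 25*pi**2)/125) = -12/125 + 2*pi**2/5.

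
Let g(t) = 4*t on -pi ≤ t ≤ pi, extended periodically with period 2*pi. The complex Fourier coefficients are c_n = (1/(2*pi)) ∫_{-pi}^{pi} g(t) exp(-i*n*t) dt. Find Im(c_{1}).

Since g is real-valued, Im(c_{1}) = -(1/(2*pi)) ∫_{-pi}^{pi} g(t) sin(t) dt = -b_{1}/2.
g is odd and sin(t) is odd, so the integrand is even: ∫_{-pi}^{pi} g(t) sin(t) dt = 2∫_0^{pi} g(t) sin(t) dt.
Integrating by parts (boundary term plus one more integral), an antiderivative of (4*t) sin(t) is -4*t*cos(t) + 4*sin(t); evaluating from 0 to pi: ∫_{0}^{pi} (4*t) sin(t) dt = (4*pi) - (0) = 4*pi.
So ∫_{-pi}^{pi} g(t) sin(t) dt = 8*pi.
Hence Im(c_{1}) = (-1/(2*pi))·(8*pi) = -4.

-4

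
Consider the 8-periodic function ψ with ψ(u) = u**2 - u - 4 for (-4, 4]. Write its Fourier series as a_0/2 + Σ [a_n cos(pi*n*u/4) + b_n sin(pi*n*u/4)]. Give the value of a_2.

16/pi**2

a_2 = 1/4 ∫_{-4}^{4} ψ(u) cos(pi*u/2) du.
Integrating by parts twice (tabular method), an antiderivative of (u**2 - u - 4) cos(pi*u/2) is 2*u**2*sin(pi*u/2)/pi - 2*u*sin(pi*u/2)/pi + 8*u*cos(pi*u/2)/pi**2 - 8*sin(pi*u/2)/pi - 16*sin(pi*u/2)/pi**3 - 4*cos(pi*u/2)/pi**2; evaluating from -4 to 4: ∫_{-4}^{4} (u**2 - u - 4) cos(pi*u/2) du = (28/pi**2) - (-36/pi**2) = 64/pi**2.
Hence a_2 = (1/4)·(64/pi**2) = 16/pi**2.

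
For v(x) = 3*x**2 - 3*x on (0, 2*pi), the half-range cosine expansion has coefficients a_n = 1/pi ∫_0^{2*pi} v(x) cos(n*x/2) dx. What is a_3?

8*(1 - 2*pi)/(3*pi)

a_3 = 1/pi ∫_0^{2*pi} (3*x**2 - 3*x) cos(3*x/2) dx.
Integrating by parts twice (tabular method), an antiderivative of (3*x**2 - 3*x) cos(3*x/2) is 2*x**2*sin(3*x/2) - 2*x*sin(3*x/2) + 8*x*cos(3*x/2)/3 - 16*sin(3*x/2)/9 - 4*cos(3*x/2)/3; evaluating from 0 to 2*pi: ∫_{0}^{2*pi} (3*x**2 - 3*x) cos(3*x/2) dx = (4/3 - 16*pi/3) - (-4/3) = 8/3 - 16*pi/3.
Hence a_3 = (1/pi)·(8/3 - 16*pi/3) = 8*(1 - 2*pi)/(3*pi).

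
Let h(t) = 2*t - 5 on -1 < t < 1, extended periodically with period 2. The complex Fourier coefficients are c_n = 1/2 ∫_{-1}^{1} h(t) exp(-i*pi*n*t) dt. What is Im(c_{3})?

-2/(3*pi)

Since h is real-valued, Im(c_{3}) = -1/2 ∫_{-1}^{1} h(t) sin(3*pi*t) dt = -b_{3}/2.
Integrating by parts (boundary term plus one more integral), an antiderivative of (2*t - 5) sin(3*pi*t) is -2*t*cos(3*pi*t)/(3*pi) + 2*sin(3*pi*t)/(9*pi**2) + 5*cos(3*pi*t)/(3*pi); evaluating from -1 to 1: ∫_{-1}^{1} (2*t - 5) sin(3*pi*t) dt = (-1/pi) - (-7/(3*pi)) = 4/(3*pi).
Hence Im(c_{3}) = (-1/2)·(4/(3*pi)) = -2/(3*pi).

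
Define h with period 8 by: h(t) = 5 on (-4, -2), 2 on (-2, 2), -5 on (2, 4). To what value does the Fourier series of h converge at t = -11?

t = -11 differs from t = -3 by -1 full period(s), and the series is 8-periodic.
h is continuous at t = -3 with value 5, so the series converges to 5 there.

5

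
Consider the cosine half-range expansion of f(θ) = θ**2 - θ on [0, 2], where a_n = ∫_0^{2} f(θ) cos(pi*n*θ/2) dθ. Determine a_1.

a_1 = ∫_0^{2} (θ**2 - θ) cos(pi*θ/2) dθ.
Integrating by parts twice (tabular method), an antiderivative of (θ**2 - θ) cos(pi*θ/2) is 2*θ**2*sin(pi*θ/2)/pi - 2*θ*sin(pi*θ/2)/pi + 8*θ*cos(pi*θ/2)/pi**2 - 16*sin(pi*θ/2)/pi**3 - 4*cos(pi*θ/2)/pi**2; evaluating from 0 to 2: ∫_{0}^{2} (θ**2 - θ) cos(pi*θ/2) dθ = (-12/pi**2) - (-4/pi**2) = -8/pi**2.
Hence a_1 = -8/pi**2.

-8/pi**2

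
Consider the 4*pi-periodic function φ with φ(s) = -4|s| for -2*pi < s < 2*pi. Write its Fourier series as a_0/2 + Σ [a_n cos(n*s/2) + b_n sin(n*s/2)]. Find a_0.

-8*pi

a_0 = (1/(2*pi)) ∫_{-2*pi}^{2*pi} φ(s) ds = (1/(2*pi)) · (-16*pi**2) = -8*pi.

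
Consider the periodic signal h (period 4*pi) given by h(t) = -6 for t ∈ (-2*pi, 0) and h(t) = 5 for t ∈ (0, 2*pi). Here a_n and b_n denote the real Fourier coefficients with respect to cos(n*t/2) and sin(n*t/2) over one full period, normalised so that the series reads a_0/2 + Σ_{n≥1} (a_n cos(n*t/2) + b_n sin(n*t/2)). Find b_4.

b_4 = (1/(2*pi)) ∫_{-2*pi}^{2*pi} h(t) sin(2*t) dt.
Split the integral at the breakpoints.
Directly, an antiderivative of (-6) sin(2*t) is 3*cos(2*t); evaluating from -2*pi to 0: ∫_{-2*pi}^{0} (-6) sin(2*t) dt = (3) - (3) = 0.
Directly, an antiderivative of (5) sin(2*t) is -5*cos(2*t)/2; evaluating from 0 to 2*pi: ∫_{0}^{2*pi} (5) sin(2*t) dt = (-5/2) - (-5/2) = 0.
Summing the pieces and multiplying by (1/(2*pi)) gives b_4 = 0.

0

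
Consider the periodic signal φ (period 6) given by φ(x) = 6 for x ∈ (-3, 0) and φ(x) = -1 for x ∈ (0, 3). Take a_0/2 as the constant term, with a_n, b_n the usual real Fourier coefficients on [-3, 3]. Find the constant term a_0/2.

a_0 = 1/3 ∫_{-3}^{3} φ(x) dx = 1/3 · (15) = 5.
So the constant term a_0/2 = 5/2.

5/2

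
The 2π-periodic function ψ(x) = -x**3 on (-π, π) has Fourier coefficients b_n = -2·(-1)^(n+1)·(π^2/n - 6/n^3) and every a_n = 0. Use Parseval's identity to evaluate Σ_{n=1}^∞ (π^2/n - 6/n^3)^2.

pi**6/14

Parseval: Σ b_n^2 = (1/π) ∫_{-π}^{π} ψ(x)^2 dx = 2*pi**6/7.
b_n^2 = 4·(π^2/n - 6/n^3)^2, so the sum equals (2*pi**6/7)/4 = pi**6/14.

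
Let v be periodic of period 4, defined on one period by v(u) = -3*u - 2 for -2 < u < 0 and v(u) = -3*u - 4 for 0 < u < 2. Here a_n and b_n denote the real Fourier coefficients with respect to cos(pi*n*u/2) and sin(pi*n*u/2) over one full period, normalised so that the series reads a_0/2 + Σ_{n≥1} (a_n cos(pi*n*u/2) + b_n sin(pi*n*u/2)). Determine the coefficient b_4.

3/pi

b_4 = 1/2 ∫_{-2}^{2} v(u) sin(2*pi*u) du.
Split the integral at the breakpoints.
Integrating by parts (boundary term plus one more integral), an antiderivative of (-3*u - 2) sin(2*pi*u) is 3*u*cos(2*pi*u)/(2*pi) - 3*sin(2*pi*u)/(4*pi**2) + cos(2*pi*u)/pi; evaluating from -2 to 0: ∫_{-2}^{0} (-3*u - 2) sin(2*pi*u) du = (1/pi) - (-2/pi) = 3/pi.
Integrating by parts (boundary term plus one more integral), an antiderivative of (-3*u - 4) sin(2*pi*u) is 3*u*cos(2*pi*u)/(2*pi) - 3*sin(2*pi*u)/(4*pi**2) + 2*cos(2*pi*u)/pi; evaluating from 0 to 2: ∫_{0}^{2} (-3*u - 4) sin(2*pi*u) du = (5/pi) - (2/pi) = 3/pi.
Summing the pieces and multiplying by (1/2) gives b_4 = 3/pi.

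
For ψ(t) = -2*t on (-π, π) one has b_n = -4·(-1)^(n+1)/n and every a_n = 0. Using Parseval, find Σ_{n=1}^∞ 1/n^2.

Parseval: Σ b_n^2 = (1/π) ∫_{-π}^{π} ψ(t)^2 dt = 8*pi**2/3.
Σ b_n^2 = Σ 16/n^2, so Σ 1/n^2 = (8*pi**2/3)/16 = pi**2/6.

pi**2/6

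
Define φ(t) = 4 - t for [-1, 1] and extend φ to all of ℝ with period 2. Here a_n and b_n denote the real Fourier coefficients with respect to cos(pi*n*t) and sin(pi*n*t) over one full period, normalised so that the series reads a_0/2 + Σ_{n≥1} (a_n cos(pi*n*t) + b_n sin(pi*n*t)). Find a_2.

a_2 = ∫_{-1}^{1} φ(t) cos(2*pi*t) dt.
Integrating by parts (boundary term plus one more integral), an antiderivative of (4 - t) cos(2*pi*t) is -t*sin(2*pi*t)/(2*pi) + 2*sin(2*pi*t)/pi - cos(2*pi*t)/(4*pi**2); evaluating from -1 to 1: ∫_{-1}^{1} (4 - t) cos(2*pi*t) dt = (-1/(4*pi**2)) - (-1/(4*pi**2)) = 0.
Hence a_2 = 0.

0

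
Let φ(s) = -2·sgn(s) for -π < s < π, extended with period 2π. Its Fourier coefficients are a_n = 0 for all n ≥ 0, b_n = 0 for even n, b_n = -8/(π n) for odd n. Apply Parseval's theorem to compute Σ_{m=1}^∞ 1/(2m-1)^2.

pi**2/8

Parseval: Σ b_n^2 = (1/π) ∫_{-π}^{π} φ(s)^2 ds = 8.
Only odd n contribute, with b_n^2 = 64/(π^2 n^2), so Σ_{m≥1} 1/(2m-1)^2 = π^2·(8)/64 = pi**2/8.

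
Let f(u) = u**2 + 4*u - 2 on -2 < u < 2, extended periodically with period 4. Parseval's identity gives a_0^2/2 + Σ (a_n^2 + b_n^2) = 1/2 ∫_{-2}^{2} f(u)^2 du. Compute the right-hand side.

1/2 ∫_{-2}^{2} f(u)^2 du = 1/2 · (464/5) = 232/5.

232/5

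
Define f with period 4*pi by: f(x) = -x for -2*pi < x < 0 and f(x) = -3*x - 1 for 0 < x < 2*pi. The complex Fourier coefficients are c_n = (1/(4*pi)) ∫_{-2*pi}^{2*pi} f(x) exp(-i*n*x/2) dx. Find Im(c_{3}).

(1 + 4*pi)/(3*pi)

Since f is real-valued, Im(c_{3}) = -(1/(4*pi)) ∫_{-2*pi}^{2*pi} f(x) sin(3*x/2) dx = -b_{3}/2.
Split the integral at the breakpoints.
Integrating by parts (boundary term plus one more integral), an antiderivative of (-x) sin(3*x/2) is 2*x*cos(3*x/2)/3 - 4*sin(3*x/2)/9; evaluating from -2*pi to 0: ∫_{-2*pi}^{0} (-x) sin(3*x/2) dx = (0) - (4*pi/3) = -4*pi/3.
Integrating by parts (boundary term plus one more integral), an antiderivative of (-3*x - 1) sin(3*x/2) is 2*x*cos(3*x/2) - 4*sin(3*x/2)/3 + 2*cos(3*x/2)/3; evaluating from 0 to 2*pi: ∫_{0}^{2*pi} (-3*x - 1) sin(3*x/2) dx = (-4*pi - 2/3) - (2/3) = -4*pi - 4/3.
So ∫_{-2*pi}^{2*pi} f(x) sin(3*x/2) dx = -16*pi/3 - 4/3.
Hence Im(c_{3}) = (-1/(4*pi))·(-16*pi/3 - 4/3) = (1 + 4*pi)/(3*pi).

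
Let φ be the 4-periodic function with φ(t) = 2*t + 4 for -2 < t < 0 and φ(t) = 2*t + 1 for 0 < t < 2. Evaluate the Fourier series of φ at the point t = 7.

t = 7 differs from t = -1 by 2 full period(s), and the series is 4-periodic.
φ is continuous at t = -1 with value 2, so the series converges to 2 there.

2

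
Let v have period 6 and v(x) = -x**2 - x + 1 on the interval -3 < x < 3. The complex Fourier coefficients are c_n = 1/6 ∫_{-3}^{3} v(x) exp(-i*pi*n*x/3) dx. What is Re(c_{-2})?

Since v is real-valued, Re(c_{-2}) = 1/6 ∫_{-3}^{3} v(x) cos(-2*pi*x/3) dx = a_{2}/2.
Integrating by parts twice (tabular method), an antiderivative of (-x**2 - x + 1) cos(-2*pi*x/3) is -3*x**2*sin(2*pi*x/3)/(2*pi) - 3*x*sin(2*pi*x/3)/(2*pi) - 9*x*cos(2*pi*x/3)/(2*pi**2) + 27*sin(2*pi*x/3)/(4*pi**3) + 3*sin(2*pi*x/3)/(2*pi) - 9*cos(2*pi*x/3)/(4*pi**2); evaluating from -3 to 3: ∫_{-3}^{3} (-x**2 - x + 1) cos(-2*pi*x/3) dx = (-63/(4*pi**2)) - (45/(4*pi**2)) = -27/pi**2.
Hence Re(c_{-2}) = (1/6)·(-27/pi**2) = -9/(2*pi**2).

-9/(2*pi**2)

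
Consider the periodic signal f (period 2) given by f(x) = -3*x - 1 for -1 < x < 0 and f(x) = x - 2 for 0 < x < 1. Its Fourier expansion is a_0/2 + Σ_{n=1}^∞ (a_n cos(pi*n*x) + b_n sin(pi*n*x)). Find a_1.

-8/pi**2

a_1 = ∫_{-1}^{1} f(x) cos(pi*x) dx.
Split the integral at the breakpoints.
Integrating by parts (boundary term plus one more integral), an antiderivative of (-3*x - 1) cos(pi*x) is -3*x*sin(pi*x)/pi - sin(pi*x)/pi - 3*cos(pi*x)/pi**2; evaluating from -1 to 0: ∫_{-1}^{0} (-3*x - 1) cos(pi*x) dx = (-3/pi**2) - (3/pi**2) = -6/pi**2.
Integrating by parts (boundary term plus one more integral), an antiderivative of (x - 2) cos(pi*x) is x*sin(pi*x)/pi - 2*sin(pi*x)/pi + cos(pi*x)/pi**2; evaluating from 0 to 1: ∫_{0}^{1} (x - 2) cos(pi*x) dx = (-1/pi**2) - (pi**(-2)) = -2/pi**2.
Summing the pieces gives a_1 = -8/pi**2.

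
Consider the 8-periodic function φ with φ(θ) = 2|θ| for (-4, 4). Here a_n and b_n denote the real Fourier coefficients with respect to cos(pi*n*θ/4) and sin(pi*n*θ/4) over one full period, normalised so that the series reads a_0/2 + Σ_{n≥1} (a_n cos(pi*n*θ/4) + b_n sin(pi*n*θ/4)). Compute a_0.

8

a_0 = 1/4 ∫_{-4}^{4} φ(θ) dθ = 1/4 · (32) = 8.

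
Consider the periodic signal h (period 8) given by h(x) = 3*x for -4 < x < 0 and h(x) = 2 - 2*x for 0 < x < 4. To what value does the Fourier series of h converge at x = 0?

At x = 0 the one-sided limits are h(0^-) = 0 and h(0^+) = 2.
By Dirichlet's theorem the series converges to their average, [(0) + (2)]/2 = 1.

1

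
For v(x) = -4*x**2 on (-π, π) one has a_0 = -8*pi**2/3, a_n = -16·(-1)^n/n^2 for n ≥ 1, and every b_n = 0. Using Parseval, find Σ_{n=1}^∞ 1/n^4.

Parseval: a_0^2/2 + Σ a_n^2 = (1/π) ∫_{-π}^{π} v(x)^2 dx = 32*pi**4/5.
Subtract a_0^2/2 = 32*pi**4/9: Σ a_n^2 = 128*pi**4/45.
Since a_n^2 = 256/n^4, Σ 1/n^4 = pi**4/90.

pi**4/90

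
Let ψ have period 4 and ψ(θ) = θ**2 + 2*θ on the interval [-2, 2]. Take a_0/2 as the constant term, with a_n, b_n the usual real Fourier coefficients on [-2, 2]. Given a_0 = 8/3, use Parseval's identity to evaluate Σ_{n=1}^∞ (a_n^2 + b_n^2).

608/45

Parseval: a_0^2/2 + Σ_{n≥1} (a_n^2+b_n^2) = 1/2 ∫_{-2}^{2} ψ(θ)^2 dθ = 256/15.
Subtract a_0^2/2 = 32/9: Σ (a_n^2+b_n^2) = 608/45.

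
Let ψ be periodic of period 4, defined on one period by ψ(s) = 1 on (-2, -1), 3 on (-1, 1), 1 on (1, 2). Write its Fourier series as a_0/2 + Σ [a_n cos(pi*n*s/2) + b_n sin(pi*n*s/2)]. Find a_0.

a_0 = 1/2 ∫_{-2}^{2} ψ(s) ds = 1/2 · (8) = 4.

4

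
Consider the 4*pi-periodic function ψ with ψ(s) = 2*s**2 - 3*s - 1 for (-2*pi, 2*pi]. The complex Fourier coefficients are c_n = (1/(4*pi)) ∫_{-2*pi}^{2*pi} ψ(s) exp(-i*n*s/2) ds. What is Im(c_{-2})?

Since ψ is real-valued, Im(c_{-2}) = -(1/(4*pi)) ∫_{-2*pi}^{2*pi} ψ(s) sin(-s) ds = b_{2}/2.
Integrating by parts twice (tabular method), an antiderivative of (2*s**2 - 3*s - 1) sin(-s) is 2*s**2*cos(s) - 4*s*sin(s) - 3*s*cos(s) + 3*sin(s) - 5*cos(s); evaluating from -2*pi to 2*pi: ∫_{-2*pi}^{2*pi} (2*s**2 - 3*s - 1) sin(-s) ds = (-6*pi - 5 + 8*pi**2) - (-5 + 6*pi + 8*pi**2) = -12*pi.
Hence Im(c_{-2}) = (-1/(4*pi))·(-12*pi) = 3.

3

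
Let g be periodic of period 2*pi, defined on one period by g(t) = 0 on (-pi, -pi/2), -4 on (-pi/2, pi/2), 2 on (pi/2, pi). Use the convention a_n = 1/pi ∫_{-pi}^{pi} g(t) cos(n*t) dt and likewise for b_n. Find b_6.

-2/(3*pi)

b_6 = 1/pi ∫_{-pi}^{pi} g(t) sin(6*t) dt.
Split the integral at the breakpoints.
∫_{-pi}^{-pi/2} (0) sin(6*t) dt = 0.
Directly, an antiderivative of (-4) sin(6*t) is 2*cos(6*t)/3; evaluating from -pi/2 to pi/2: ∫_{-pi/2}^{pi/2} (-4) sin(6*t) dt = (-2/3) - (-2/3) = 0.
Directly, an antiderivative of (2) sin(6*t) is -cos(6*t)/3; evaluating from pi/2 to pi: ∫_{pi/2}^{pi} (2) sin(6*t) dt = (-1/3) - (1/3) = -2/3.
Summing the pieces and multiplying by (1/pi) gives b_6 = -2/(3*pi).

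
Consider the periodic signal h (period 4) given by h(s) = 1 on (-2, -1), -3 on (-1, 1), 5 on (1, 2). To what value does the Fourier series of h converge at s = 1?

1

At s = 1 the one-sided limits are h(1^-) = -3 and h(1^+) = 5.
By Dirichlet's theorem the series converges to their average, [(-3) + (5)]/2 = 1.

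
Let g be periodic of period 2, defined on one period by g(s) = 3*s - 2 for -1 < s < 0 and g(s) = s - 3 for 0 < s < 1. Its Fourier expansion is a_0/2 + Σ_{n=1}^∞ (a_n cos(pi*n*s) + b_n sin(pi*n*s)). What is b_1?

b_1 = ∫_{-1}^{1} g(s) sin(pi*s) ds.
Split the integral at the breakpoints.
Integrating by parts (boundary term plus one more integral), an antiderivative of (3*s - 2) sin(pi*s) is -3*s*cos(pi*s)/pi + 3*sin(pi*s)/pi**2 + 2*cos(pi*s)/pi; evaluating from -1 to 0: ∫_{-1}^{0} (3*s - 2) sin(pi*s) ds = (2/pi) - (-5/pi) = 7/pi.
Integrating by parts (boundary term plus one more integral), an antiderivative of (s - 3) sin(pi*s) is -s*cos(pi*s)/pi + sin(pi*s)/pi**2 + 3*cos(pi*s)/pi; evaluating from 0 to 1: ∫_{0}^{1} (s - 3) sin(pi*s) ds = (-2/pi) - (3/pi) = -5/pi.
Summing the pieces gives b_1 = 2/pi.

2/pi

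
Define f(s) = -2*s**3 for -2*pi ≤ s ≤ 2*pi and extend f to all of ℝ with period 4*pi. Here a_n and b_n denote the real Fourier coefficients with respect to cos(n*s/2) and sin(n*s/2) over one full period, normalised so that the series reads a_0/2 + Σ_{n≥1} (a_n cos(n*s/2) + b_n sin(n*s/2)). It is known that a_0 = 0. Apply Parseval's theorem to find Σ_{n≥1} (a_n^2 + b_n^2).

512*pi**6/7

Parseval: a_0^2/2 + Σ_{n≥1} (a_n^2+b_n^2) = (1/(2*pi)) ∫_{-2*pi}^{2*pi} f(s)^2 ds = 512*pi**6/7.
Subtract a_0^2/2 = 0: Σ (a_n^2+b_n^2) = 512*pi**6/7.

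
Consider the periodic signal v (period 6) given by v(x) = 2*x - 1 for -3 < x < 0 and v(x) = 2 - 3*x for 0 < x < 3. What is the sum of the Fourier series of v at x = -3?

-7

x = -3 differs from x = 3 by -1 full period(s), and the series is 6-periodic.
v is continuous at x = 3 with value -7, so the series converges to -7 there.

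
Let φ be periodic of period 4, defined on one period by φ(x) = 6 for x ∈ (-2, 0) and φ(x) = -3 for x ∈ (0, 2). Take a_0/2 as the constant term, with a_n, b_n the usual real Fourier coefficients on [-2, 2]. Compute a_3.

a_3 = 1/2 ∫_{-2}^{2} φ(x) cos(3*pi*x/2) dx.
Split the integral at the breakpoints.
Directly, an antiderivative of (6) cos(3*pi*x/2) is 4*sin(3*pi*x/2)/pi; evaluating from -2 to 0: ∫_{-2}^{0} (6) cos(3*pi*x/2) dx = (0) - (0) = 0.
Directly, an antiderivative of (-3) cos(3*pi*x/2) is -2*sin(3*pi*x/2)/pi; evaluating from 0 to 2: ∫_{0}^{2} (-3) cos(3*pi*x/2) dx = (0) - (0) = 0.
Summing the pieces and multiplying by (1/2) gives a_3 = 0.

0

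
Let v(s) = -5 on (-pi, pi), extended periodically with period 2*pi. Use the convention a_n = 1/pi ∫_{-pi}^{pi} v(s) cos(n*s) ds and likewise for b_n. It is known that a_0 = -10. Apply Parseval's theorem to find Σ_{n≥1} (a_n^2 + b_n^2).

0

Parseval: a_0^2/2 + Σ_{n≥1} (a_n^2+b_n^2) = 1/pi ∫_{-pi}^{pi} v(s)^2 ds = 50.
Subtract a_0^2/2 = 50: Σ (a_n^2+b_n^2) = 0.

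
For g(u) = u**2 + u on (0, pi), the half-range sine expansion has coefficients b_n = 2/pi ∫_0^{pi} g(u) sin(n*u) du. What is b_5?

b_5 = 2/pi ∫_0^{pi} (u**2 + u) sin(5*u) du.
Integrating by parts twice (tabular method), an antiderivative of (u**2 + u) sin(5*u) is -u**2*cos(5*u)/5 + 2*u*sin(5*u)/25 - u*cos(5*u)/5 + sin(5*u)/25 + 2*cos(5*u)/125; evaluating from 0 to pi: ∫_{0}^{pi} (u**2 + u) sin(5*u) du = (-2/125 + pi/5 + pi**2/5) - (2/125) = -4/125 + pi/5 + pi**2/5.
Hence b_5 = (2/pi)·(-4/125 + pi/5 + pi**2/5) = 2*(-4 + 25*pi + 25*pi**2)/(125*pi).

2*(-4 + 25*pi + 25*pi**2)/(125*pi)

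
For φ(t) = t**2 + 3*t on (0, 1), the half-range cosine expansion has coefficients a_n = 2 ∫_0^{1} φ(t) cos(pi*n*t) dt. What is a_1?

a_1 = 2 ∫_0^{1} (t**2 + 3*t) cos(pi*t) dt.
Integrating by parts twice (tabular method), an antiderivative of (t**2 + 3*t) cos(pi*t) is t**2*sin(pi*t)/pi + 3*t*sin(pi*t)/pi + 2*t*cos(pi*t)/pi**2 - 2*sin(pi*t)/pi**3 + 3*cos(pi*t)/pi**2; evaluating from 0 to 1: ∫_{0}^{1} (t**2 + 3*t) cos(pi*t) dt = (-5/pi**2) - (3/pi**2) = -8/pi**2.
Hence a_1 = 2·(-8/pi**2) = -16/pi**2.

-16/pi**2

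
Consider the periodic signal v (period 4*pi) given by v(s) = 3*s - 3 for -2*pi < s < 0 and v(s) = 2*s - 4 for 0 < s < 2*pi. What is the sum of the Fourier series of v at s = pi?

v is continuous at s = pi with value -4 + 2*pi, so the series converges to -4 + 2*pi there.

-4 + 2*pi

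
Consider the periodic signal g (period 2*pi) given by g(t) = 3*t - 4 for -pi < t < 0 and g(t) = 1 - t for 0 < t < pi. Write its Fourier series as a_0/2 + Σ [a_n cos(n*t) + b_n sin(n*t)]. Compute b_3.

b_3 = 1/pi ∫_{-pi}^{pi} g(t) sin(3*t) dt.
Split the integral at the breakpoints.
Integrating by parts (boundary term plus one more integral), an antiderivative of (3*t - 4) sin(3*t) is -t*cos(3*t) + sin(3*t)/3 + 4*cos(3*t)/3; evaluating from -pi to 0: ∫_{-pi}^{0} (3*t - 4) sin(3*t) dt = (4/3) - (-pi - 4/3) = 8/3 + pi.
Integrating by parts (boundary term plus one more integral), an antiderivative of (1 - t) sin(3*t) is t*cos(3*t)/3 - sin(3*t)/9 - cos(3*t)/3; evaluating from 0 to pi: ∫_{0}^{pi} (1 - t) sin(3*t) dt = (1/3 - pi/3) - (-1/3) = 2/3 - pi/3.
Summing the pieces and multiplying by (1/pi) gives b_3 = 2*(pi + 5)/(3*pi).

2*(pi + 5)/(3*pi)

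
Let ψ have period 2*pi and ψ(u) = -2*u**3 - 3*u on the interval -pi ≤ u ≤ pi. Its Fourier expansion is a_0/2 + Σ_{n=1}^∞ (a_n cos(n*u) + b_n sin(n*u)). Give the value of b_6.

b_6 = 1/pi ∫_{-pi}^{pi} ψ(u) sin(6*u) du.
ψ is odd and sin(6*u) is odd, so the integrand is even and b_6 = 2/pi ∫_0^{pi} ψ(u) sin(6*u) du.
Integrating by parts three times (tabular method), an antiderivative of (-2*u**3 - 3*u) sin(6*u) is u**3*cos(6*u)/3 - u**2*sin(6*u)/6 + 4*u*cos(6*u)/9 - 2*sin(6*u)/27; evaluating from 0 to pi: ∫_{0}^{pi} (-2*u**3 - 3*u) sin(6*u) du = (pi*(4 + 3*pi**2)/9) - (0) = pi*(4 + 3*pi**2)/9.
Hence b_6 = (2/pi)·(pi*(4 + 3*pi**2)/9) = 8/9 + 2*pi**2/3.

8/9 + 2*pi**2/3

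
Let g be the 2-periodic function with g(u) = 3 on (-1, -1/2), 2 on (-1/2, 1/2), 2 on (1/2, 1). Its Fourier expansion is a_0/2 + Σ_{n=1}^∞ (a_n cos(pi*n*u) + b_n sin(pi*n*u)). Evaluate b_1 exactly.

b_1 = ∫_{-1}^{1} g(u) sin(pi*u) du.
Split the integral at the breakpoints.
Directly, an antiderivative of (3) sin(pi*u) is -3*cos(pi*u)/pi; evaluating from -1 to -1/2: ∫_{-1}^{-1/2} (3) sin(pi*u) du = (0) - (3/pi) = -3/pi.
Directly, an antiderivative of (2) sin(pi*u) is -2*cos(pi*u)/pi; evaluating from -1/2 to 1/2: ∫_{-1/2}^{1/2} (2) sin(pi*u) du = (0) - (0) = 0.
Directly, an antiderivative of (2) sin(pi*u) is -2*cos(pi*u)/pi; evaluating from 1/2 to 1: ∫_{1/2}^{1} (2) sin(pi*u) du = (2/pi) - (0) = 2/pi.
Summing the pieces gives b_1 = -1/pi.

-1/pi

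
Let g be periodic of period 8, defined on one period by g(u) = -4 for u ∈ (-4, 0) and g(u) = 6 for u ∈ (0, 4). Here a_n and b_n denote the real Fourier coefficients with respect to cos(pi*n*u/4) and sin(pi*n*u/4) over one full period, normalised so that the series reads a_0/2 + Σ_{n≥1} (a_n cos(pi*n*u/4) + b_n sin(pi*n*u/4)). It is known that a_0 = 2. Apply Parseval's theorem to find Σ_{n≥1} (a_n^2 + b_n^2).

Parseval: a_0^2/2 + Σ_{n≥1} (a_n^2+b_n^2) = 1/4 ∫_{-4}^{4} g(u)^2 du = 52.
Subtract a_0^2/2 = 2: Σ (a_n^2+b_n^2) = 50.

50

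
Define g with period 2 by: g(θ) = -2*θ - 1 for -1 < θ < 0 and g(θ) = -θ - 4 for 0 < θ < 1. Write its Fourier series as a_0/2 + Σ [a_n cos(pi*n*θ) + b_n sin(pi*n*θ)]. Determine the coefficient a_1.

a_1 = ∫_{-1}^{1} g(θ) cos(pi*θ) dθ.
Split the integral at the breakpoints.
Integrating by parts (boundary term plus one more integral), an antiderivative of (-2*θ - 1) cos(pi*θ) is -2*θ*sin(pi*θ)/pi - sin(pi*θ)/pi - 2*cos(pi*θ)/pi**2; evaluating from -1 to 0: ∫_{-1}^{0} (-2*θ - 1) cos(pi*θ) dθ = (-2/pi**2) - (2/pi**2) = -4/pi**2.
Integrating by parts (boundary term plus one more integral), an antiderivative of (-θ - 4) cos(pi*θ) is -θ*sin(pi*θ)/pi - 4*sin(pi*θ)/pi - cos(pi*θ)/pi**2; evaluating from 0 to 1: ∫_{0}^{1} (-θ - 4) cos(pi*θ) dθ = (pi**(-2)) - (-1/pi**2) = 2/pi**2.
Summing the pieces gives a_1 = -2/pi**2.

-2/pi**2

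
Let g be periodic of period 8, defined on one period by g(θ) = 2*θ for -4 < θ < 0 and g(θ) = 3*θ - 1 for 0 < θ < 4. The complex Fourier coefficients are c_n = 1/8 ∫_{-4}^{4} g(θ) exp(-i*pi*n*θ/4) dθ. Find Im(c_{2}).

5/pi

Since g is real-valued, Im(c_{2}) = -1/8 ∫_{-4}^{4} g(θ) sin(pi*θ/2) dθ = -b_{2}/2.
Split the integral at the breakpoints.
Integrating by parts (boundary term plus one more integral), an antiderivative of (2*θ) sin(pi*θ/2) is -4*θ*cos(pi*θ/2)/pi + 8*sin(pi*θ/2)/pi**2; evaluating from -4 to 0: ∫_{-4}^{0} (2*θ) sin(pi*θ/2) dθ = (0) - (16/pi) = -16/pi.
Integrating by parts (boundary term plus one more integral), an antiderivative of (3*θ - 1) sin(pi*θ/2) is -6*θ*cos(pi*θ/2)/pi + 12*sin(pi*θ/2)/pi**2 + 2*cos(pi*θ/2)/pi; evaluating from 0 to 4: ∫_{0}^{4} (3*θ - 1) sin(pi*θ/2) dθ = (-22/pi) - (2/pi) = -24/pi.
So ∫_{-4}^{4} g(θ) sin(pi*θ/2) dθ = -40/pi.
Hence Im(c_{2}) = (-1/8)·(-40/pi) = 5/pi.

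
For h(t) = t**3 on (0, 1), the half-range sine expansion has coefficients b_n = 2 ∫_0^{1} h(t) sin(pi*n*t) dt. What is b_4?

(3 - 8*pi**2)/(16*pi**3)

b_4 = 2 ∫_0^{1} (t**3) sin(4*pi*t) dt.
Integrating by parts three times (tabular method), an antiderivative of (t**3) sin(4*pi*t) is -t**3*cos(4*pi*t)/(4*pi) + 3*t**2*sin(4*pi*t)/(16*pi**2) + 3*t*cos(4*pi*t)/(32*pi**3) - 3*sin(4*pi*t)/(128*pi**4); evaluating from 0 to 1: ∫_{0}^{1} (t**3) sin(4*pi*t) dt = ((3 - 8*pi**2)/(32*pi**3)) - (0) = (3 - 8*pi**2)/(32*pi**3).
Hence b_4 = 2·((3 - 8*pi**2)/(32*pi**3)) = (3 - 8*pi**2)/(16*pi**3).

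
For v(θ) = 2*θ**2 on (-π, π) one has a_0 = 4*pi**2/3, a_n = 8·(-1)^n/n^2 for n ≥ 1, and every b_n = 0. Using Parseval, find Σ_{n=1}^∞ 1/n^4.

Parseval: a_0^2/2 + Σ a_n^2 = (1/π) ∫_{-π}^{π} v(θ)^2 dθ = 8*pi**4/5.
Subtract a_0^2/2 = 8*pi**4/9: Σ a_n^2 = 32*pi**4/45.
Since a_n^2 = 64/n^4, Σ 1/n^4 = pi**4/90.

pi**4/90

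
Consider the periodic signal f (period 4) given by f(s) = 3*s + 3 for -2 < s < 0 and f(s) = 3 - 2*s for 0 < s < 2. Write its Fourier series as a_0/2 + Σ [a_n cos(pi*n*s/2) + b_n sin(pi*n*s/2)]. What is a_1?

a_1 = 1/2 ∫_{-2}^{2} f(s) cos(pi*s/2) ds.
Split the integral at the breakpoints.
Integrating by parts (boundary term plus one more integral), an antiderivative of (3*s + 3) cos(pi*s/2) is 6*s*sin(pi*s/2)/pi + 6*sin(pi*s/2)/pi + 12*cos(pi*s/2)/pi**2; evaluating from -2 to 0: ∫_{-2}^{0} (3*s + 3) cos(pi*s/2) ds = (12/pi**2) - (-12/pi**2) = 24/pi**2.
Integrating by parts (boundary term plus one more integral), an antiderivative of (3 - 2*s) cos(pi*s/2) is -4*s*sin(pi*s/2)/pi + 6*sin(pi*s/2)/pi - 8*cos(pi*s/2)/pi**2; evaluating from 0 to 2: ∫_{0}^{2} (3 - 2*s) cos(pi*s/2) ds = (8/pi**2) - (-8/pi**2) = 16/pi**2.
Summing the pieces and multiplying by (1/2) gives a_1 = 20/pi**2.

20/pi**2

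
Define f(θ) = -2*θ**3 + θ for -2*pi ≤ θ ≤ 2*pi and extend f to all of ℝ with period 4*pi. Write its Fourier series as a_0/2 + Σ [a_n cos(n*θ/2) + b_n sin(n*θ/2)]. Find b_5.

b_5 = (1/(2*pi)) ∫_{-2*pi}^{2*pi} f(θ) sin(5*θ/2) dθ.
f is odd and sin(5*θ/2) is odd, so the integrand is even and b_5 = 1/pi ∫_0^{2*pi} f(θ) sin(5*θ/2) dθ.
Integrating by parts three times (tabular method), an antiderivative of (-2*θ**3 + θ) sin(5*θ/2) is 4*θ**3*cos(5*θ/2)/5 - 24*θ**2*sin(5*θ/2)/25 - 146*θ*cos(5*θ/2)/125 + 292*sin(5*θ/2)/625; evaluating from 0 to 2*pi: ∫_{0}^{2*pi} (-2*θ**3 + θ) sin(5*θ/2) dθ = (4*pi*(73 - 200*pi**2)/125) - (0) = 4*pi*(73 - 200*pi**2)/125.
Hence b_5 = (1/pi)·(4*pi*(73 - 200*pi**2)/125) = 292/125 - 32*pi**2/5.

292/125 - 32*pi**2/5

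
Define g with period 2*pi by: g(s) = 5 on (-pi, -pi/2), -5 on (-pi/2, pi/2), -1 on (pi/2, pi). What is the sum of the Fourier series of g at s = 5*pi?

2

s = 5*pi differs from s = pi by 2 full period(s), and the series is 2*pi-periodic.
At s = pi the one-sided limits are g(pi^-) = -1 and g(pi^+) = 5.
By Dirichlet's theorem the series converges to their average, [(-1) + (5)]/2 = 2.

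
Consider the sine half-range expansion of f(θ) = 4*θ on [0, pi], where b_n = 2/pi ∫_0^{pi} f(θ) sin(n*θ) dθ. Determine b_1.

8

b_1 = 2/pi ∫_0^{pi} (4*θ) sin(θ) dθ.
Integrating by parts (boundary term plus one more integral), an antiderivative of (4*θ) sin(θ) is -4*θ*cos(θ) + 4*sin(θ); evaluating from 0 to pi: ∫_{0}^{pi} (4*θ) sin(θ) dθ = (4*pi) - (0) = 4*pi.
Hence b_1 = (2/pi)·(4*pi) = 8.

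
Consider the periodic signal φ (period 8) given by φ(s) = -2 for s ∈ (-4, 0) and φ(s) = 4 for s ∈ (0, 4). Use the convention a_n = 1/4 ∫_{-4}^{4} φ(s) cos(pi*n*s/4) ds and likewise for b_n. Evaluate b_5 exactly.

b_5 = 1/4 ∫_{-4}^{4} φ(s) sin(5*pi*s/4) ds.
Split the integral at the breakpoints.
Directly, an antiderivative of (-2) sin(5*pi*s/4) is 8*cos(5*pi*s/4)/(5*pi); evaluating from -4 to 0: ∫_{-4}^{0} (-2) sin(5*pi*s/4) ds = (8/(5*pi)) - (-8/(5*pi)) = 16/(5*pi).
Directly, an antiderivative of (4) sin(5*pi*s/4) is -16*cos(5*pi*s/4)/(5*pi); evaluating from 0 to 4: ∫_{0}^{4} (4) sin(5*pi*s/4) ds = (16/(5*pi)) - (-16/(5*pi)) = 32/(5*pi).
Summing the pieces and multiplying by (1/4) gives b_5 = 12/(5*pi).

12/(5*pi)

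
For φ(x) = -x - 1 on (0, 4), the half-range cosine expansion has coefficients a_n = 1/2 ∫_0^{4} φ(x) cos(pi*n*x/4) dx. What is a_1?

a_1 = 1/2 ∫_0^{4} (-x - 1) cos(pi*x/4) dx.
Integrating by parts (boundary term plus one more integral), an antiderivative of (-x - 1) cos(pi*x/4) is -4*x*sin(pi*x/4)/pi - 4*sin(pi*x/4)/pi - 16*cos(pi*x/4)/pi**2; evaluating from 0 to 4: ∫_{0}^{4} (-x - 1) cos(pi*x/4) dx = (16/pi**2) - (-16/pi**2) = 32/pi**2.
Hence a_1 = (1/2)·(32/pi**2) = 16/pi**2.

16/pi**2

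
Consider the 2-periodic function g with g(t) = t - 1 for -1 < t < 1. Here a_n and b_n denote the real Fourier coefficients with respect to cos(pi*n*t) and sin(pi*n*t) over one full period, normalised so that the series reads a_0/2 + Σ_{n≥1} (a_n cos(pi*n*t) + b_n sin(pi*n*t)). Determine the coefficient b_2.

b_2 = ∫_{-1}^{1} g(t) sin(2*pi*t) dt.
Integrating by parts (boundary term plus one more integral), an antiderivative of (t - 1) sin(2*pi*t) is -t*cos(2*pi*t)/(2*pi) + sin(2*pi*t)/(4*pi**2) + cos(2*pi*t)/(2*pi); evaluating from -1 to 1: ∫_{-1}^{1} (t - 1) sin(2*pi*t) dt = (0) - (1/pi) = -1/pi.
Hence b_2 = -1/pi.

-1/pi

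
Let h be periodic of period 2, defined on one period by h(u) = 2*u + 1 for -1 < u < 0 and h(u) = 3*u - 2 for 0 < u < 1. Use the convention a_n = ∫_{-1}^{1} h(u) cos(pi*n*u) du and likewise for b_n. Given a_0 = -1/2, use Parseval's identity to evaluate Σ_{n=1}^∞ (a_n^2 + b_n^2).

29/24

Parseval: a_0^2/2 + Σ_{n≥1} (a_n^2+b_n^2) = ∫_{-1}^{1} h(u)^2 du = 4/3.
Subtract a_0^2/2 = 1/8: Σ (a_n^2+b_n^2) = 29/24.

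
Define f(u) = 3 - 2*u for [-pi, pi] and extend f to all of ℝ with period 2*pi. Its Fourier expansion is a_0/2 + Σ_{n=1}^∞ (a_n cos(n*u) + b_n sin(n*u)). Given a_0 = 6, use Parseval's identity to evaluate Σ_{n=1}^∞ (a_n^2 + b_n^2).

Parseval: a_0^2/2 + Σ_{n≥1} (a_n^2+b_n^2) = 1/pi ∫_{-pi}^{pi} f(u)^2 du = 18 + 8*pi**2/3.
Subtract a_0^2/2 = 18: Σ (a_n^2+b_n^2) = 8*pi**2/3.

8*pi**2/3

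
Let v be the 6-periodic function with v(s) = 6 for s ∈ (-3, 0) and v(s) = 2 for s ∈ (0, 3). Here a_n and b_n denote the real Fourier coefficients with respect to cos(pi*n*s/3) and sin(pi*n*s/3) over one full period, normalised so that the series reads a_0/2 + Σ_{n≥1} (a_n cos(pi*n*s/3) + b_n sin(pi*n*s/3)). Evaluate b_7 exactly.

-8/(7*pi)

b_7 = 1/3 ∫_{-3}^{3} v(s) sin(7*pi*s/3) ds.
Split the integral at the breakpoints.
Directly, an antiderivative of (6) sin(7*pi*s/3) is -18*cos(7*pi*s/3)/(7*pi); evaluating from -3 to 0: ∫_{-3}^{0} (6) sin(7*pi*s/3) ds = (-18/(7*pi)) - (18/(7*pi)) = -36/(7*pi).
Directly, an antiderivative of (2) sin(7*pi*s/3) is -6*cos(7*pi*s/3)/(7*pi); evaluating from 0 to 3: ∫_{0}^{3} (2) sin(7*pi*s/3) ds = (6/(7*pi)) - (-6/(7*pi)) = 12/(7*pi).
Summing the pieces and multiplying by (1/3) gives b_7 = -8/(7*pi).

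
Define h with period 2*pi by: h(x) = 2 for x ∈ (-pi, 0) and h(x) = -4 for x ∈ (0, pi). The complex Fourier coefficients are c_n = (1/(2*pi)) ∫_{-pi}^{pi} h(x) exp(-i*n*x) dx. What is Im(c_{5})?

6/(5*pi)

Since h is real-valued, Im(c_{5}) = -(1/(2*pi)) ∫_{-pi}^{pi} h(x) sin(5*x) dx = -b_{5}/2.
Split the integral at the breakpoints.
Directly, an antiderivative of (2) sin(5*x) is -2*cos(5*x)/5; evaluating from -pi to 0: ∫_{-pi}^{0} (2) sin(5*x) dx = (-2/5) - (2/5) = -4/5.
Directly, an antiderivative of (-4) sin(5*x) is 4*cos(5*x)/5; evaluating from 0 to pi: ∫_{0}^{pi} (-4) sin(5*x) dx = (-4/5) - (4/5) = -8/5.
So ∫_{-pi}^{pi} h(x) sin(5*x) dx = -12/5.
Hence Im(c_{5}) = (-1/(2*pi))·(-12/5) = 6/(5*pi).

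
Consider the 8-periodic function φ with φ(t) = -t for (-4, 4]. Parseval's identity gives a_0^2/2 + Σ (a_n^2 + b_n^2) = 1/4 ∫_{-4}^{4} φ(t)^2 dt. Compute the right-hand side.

1/4 ∫_{-4}^{4} φ(t)^2 dt = 1/4 · (128/3) = 32/3.

32/3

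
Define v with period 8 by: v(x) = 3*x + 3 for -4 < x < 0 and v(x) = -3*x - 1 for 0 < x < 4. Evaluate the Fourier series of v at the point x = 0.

At x = 0 the one-sided limits are v(0^-) = 3 and v(0^+) = -1.
By Dirichlet's theorem the series converges to their average, [(3) + (-1)]/2 = 1.

1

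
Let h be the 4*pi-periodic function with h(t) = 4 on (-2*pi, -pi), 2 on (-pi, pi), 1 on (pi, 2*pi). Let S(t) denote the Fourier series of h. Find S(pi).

At t = pi the one-sided limits are h(pi^-) = 2 and h(pi^+) = 1.
By Dirichlet's theorem the series converges to their average, [(2) + (1)]/2 = 3/2.

3/2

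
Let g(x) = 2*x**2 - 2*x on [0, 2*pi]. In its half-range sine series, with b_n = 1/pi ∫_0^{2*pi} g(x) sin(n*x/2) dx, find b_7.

b_7 = 1/pi ∫_0^{2*pi} (2*x**2 - 2*x) sin(7*x/2) dx.
Integrating by parts twice (tabular method), an antiderivative of (2*x**2 - 2*x) sin(7*x/2) is -4*x**2*cos(7*x/2)/7 + 16*x*sin(7*x/2)/49 + 4*x*cos(7*x/2)/7 - 8*sin(7*x/2)/49 + 32*cos(7*x/2)/343; evaluating from 0 to 2*pi: ∫_{0}^{2*pi} (2*x**2 - 2*x) sin(7*x/2) dx = (-8*pi/7 - 32/343 + 16*pi**2/7) - (32/343) = -8*pi/7 - 64/343 + 16*pi**2/7.
Hence b_7 = (1/pi)·(-8*pi/7 - 64/343 + 16*pi**2/7) = 8*(-49*pi - 8 + 98*pi**2)/(343*pi).

8*(-49*pi - 8 + 98*pi**2)/(343*pi)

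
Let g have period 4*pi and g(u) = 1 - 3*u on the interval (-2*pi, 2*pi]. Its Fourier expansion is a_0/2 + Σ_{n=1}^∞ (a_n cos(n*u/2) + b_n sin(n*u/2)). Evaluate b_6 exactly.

b_6 = (1/(2*pi)) ∫_{-2*pi}^{2*pi} g(u) sin(3*u) du.
Integrating by parts (boundary term plus one more integral), an antiderivative of (1 - 3*u) sin(3*u) is u*cos(3*u) - sin(3*u)/3 - cos(3*u)/3; evaluating from -2*pi to 2*pi: ∫_{-2*pi}^{2*pi} (1 - 3*u) sin(3*u) du = (-1/3 + 2*pi) - (-2*pi - 1/3) = 4*pi.
Hence b_6 = (1/(2*pi))·(4*pi) = 2.

2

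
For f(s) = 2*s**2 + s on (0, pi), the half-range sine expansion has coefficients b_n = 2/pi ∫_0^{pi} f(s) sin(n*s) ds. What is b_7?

2*(-8 + 49*pi + 98*pi**2)/(343*pi)

b_7 = 2/pi ∫_0^{pi} (2*s**2 + s) sin(7*s) ds.
Integrating by parts twice (tabular method), an antiderivative of (2*s**2 + s) sin(7*s) is -2*s**2*cos(7*s)/7 + 4*s*sin(7*s)/49 - s*cos(7*s)/7 + sin(7*s)/49 + 4*cos(7*s)/343; evaluating from 0 to pi: ∫_{0}^{pi} (2*s**2 + s) sin(7*s) ds = (-4/343 + pi/7 + 2*pi**2/7) - (4/343) = -8/343 + pi/7 + 2*pi**2/7.
Hence b_7 = (2/pi)·(-8/343 + pi/7 + 2*pi**2/7) = 2*(-8 + 49*pi + 98*pi**2)/(343*pi).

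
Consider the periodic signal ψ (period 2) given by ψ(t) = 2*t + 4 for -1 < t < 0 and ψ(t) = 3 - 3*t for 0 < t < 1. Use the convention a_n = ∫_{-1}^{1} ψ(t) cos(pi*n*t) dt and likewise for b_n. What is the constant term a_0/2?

a_0 = ∫_{-1}^{1} ψ(t) dt = 9/2.
So the constant term a_0/2 = 9/4.

9/4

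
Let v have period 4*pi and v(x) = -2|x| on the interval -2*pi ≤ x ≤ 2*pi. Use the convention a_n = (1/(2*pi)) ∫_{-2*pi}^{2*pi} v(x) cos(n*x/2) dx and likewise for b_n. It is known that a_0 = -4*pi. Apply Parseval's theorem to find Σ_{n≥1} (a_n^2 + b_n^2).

8*pi**2/3

Parseval: a_0^2/2 + Σ_{n≥1} (a_n^2+b_n^2) = (1/(2*pi)) ∫_{-2*pi}^{2*pi} v(x)^2 dx = 32*pi**2/3.
Subtract a_0^2/2 = 8*pi**2: Σ (a_n^2+b_n^2) = 8*pi**2/3.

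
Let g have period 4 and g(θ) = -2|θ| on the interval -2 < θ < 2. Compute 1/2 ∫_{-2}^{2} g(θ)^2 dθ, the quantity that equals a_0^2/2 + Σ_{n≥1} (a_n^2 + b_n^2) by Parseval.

1/2 ∫_{-2}^{2} g(θ)^2 dθ = 1/2 · (64/3) = 32/3.

32/3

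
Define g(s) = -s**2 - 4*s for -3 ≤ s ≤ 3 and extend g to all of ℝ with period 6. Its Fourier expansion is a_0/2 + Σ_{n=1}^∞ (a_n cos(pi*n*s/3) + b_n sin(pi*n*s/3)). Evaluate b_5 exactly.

-24/(5*pi)

b_5 = 1/3 ∫_{-3}^{3} g(s) sin(5*pi*s/3) ds.
Integrating by parts twice (tabular method), an antiderivative of (-s**2 - 4*s) sin(5*pi*s/3) is 3*s**2*cos(5*pi*s/3)/(5*pi) - 18*s*sin(5*pi*s/3)/(25*pi**2) + 12*s*cos(5*pi*s/3)/(5*pi) - 36*sin(5*pi*s/3)/(25*pi**2) - 54*cos(5*pi*s/3)/(125*pi**3); evaluating from -3 to 3: ∫_{-3}^{3} (-s**2 - 4*s) sin(5*pi*s/3) ds = (9*(6 - 175*pi**2)/(125*pi**3)) - (9*(6 + 25*pi**2)/(125*pi**3)) = -72/(5*pi).
Hence b_5 = (1/3)·(-72/(5*pi)) = -24/(5*pi).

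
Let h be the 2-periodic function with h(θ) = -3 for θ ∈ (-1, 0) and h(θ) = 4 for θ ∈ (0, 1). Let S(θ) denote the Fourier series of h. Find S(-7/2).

θ = -7/2 differs from θ = 1/2 by -2 full period(s), and the series is 2-periodic.
h is continuous at θ = 1/2 with value 4, so the series converges to 4 there.

4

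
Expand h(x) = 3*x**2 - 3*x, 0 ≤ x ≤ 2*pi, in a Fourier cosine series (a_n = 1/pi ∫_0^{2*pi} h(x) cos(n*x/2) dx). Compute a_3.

8*(1 - 2*pi)/(3*pi)

a_3 = 1/pi ∫_0^{2*pi} (3*x**2 - 3*x) cos(3*x/2) dx.
Integrating by parts twice (tabular method), an antiderivative of (3*x**2 - 3*x) cos(3*x/2) is 2*x**2*sin(3*x/2) - 2*x*sin(3*x/2) + 8*x*cos(3*x/2)/3 - 16*sin(3*x/2)/9 - 4*cos(3*x/2)/3; evaluating from 0 to 2*pi: ∫_{0}^{2*pi} (3*x**2 - 3*x) cos(3*x/2) dx = (4/3 - 16*pi/3) - (-4/3) = 8/3 - 16*pi/3.
Hence a_3 = (1/pi)·(8/3 - 16*pi/3) = 8*(1 - 2*pi)/(3*pi).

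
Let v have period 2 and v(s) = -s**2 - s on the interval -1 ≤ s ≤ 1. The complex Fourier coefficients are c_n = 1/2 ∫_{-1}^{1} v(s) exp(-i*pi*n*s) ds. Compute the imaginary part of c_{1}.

1/pi

Since v is real-valued, Im(c_{1}) = -1/2 ∫_{-1}^{1} v(s) sin(pi*s) ds = -b_{1}/2.
Integrating by parts twice (tabular method), an antiderivative of (-s**2 - s) sin(pi*s) is s**2*cos(pi*s)/pi - 2*s*sin(pi*s)/pi**2 + s*cos(pi*s)/pi - sin(pi*s)/pi**2 - 2*cos(pi*s)/pi**3; evaluating from -1 to 1: ∫_{-1}^{1} (-s**2 - s) sin(pi*s) ds = (-2/pi + 2/pi**3) - (2/pi**3) = -2/pi.
Hence Im(c_{1}) = (-1/2)·(-2/pi) = 1/pi.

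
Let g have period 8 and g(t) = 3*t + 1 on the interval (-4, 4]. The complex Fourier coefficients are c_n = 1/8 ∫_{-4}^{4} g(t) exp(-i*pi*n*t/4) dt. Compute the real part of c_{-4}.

Since g is real-valued, Re(c_{-4}) = 1/8 ∫_{-4}^{4} g(t) cos(-pi*t) dt = a_{4}/2.
Integrating by parts (boundary term plus one more integral), an antiderivative of (3*t + 1) cos(-pi*t) is 3*t*sin(pi*t)/pi + sin(pi*t)/pi + 3*cos(pi*t)/pi**2; evaluating from -4 to 4: ∫_{-4}^{4} (3*t + 1) cos(-pi*t) dt = (3/pi**2) - (3/pi**2) = 0.
Hence Re(c_{-4}) = (1/8)·(0) = 0.

0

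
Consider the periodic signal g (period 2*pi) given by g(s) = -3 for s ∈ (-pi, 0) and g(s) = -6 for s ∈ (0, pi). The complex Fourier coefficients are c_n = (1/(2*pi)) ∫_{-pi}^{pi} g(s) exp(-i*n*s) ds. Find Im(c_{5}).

Since g is real-valued, Im(c_{5}) = -(1/(2*pi)) ∫_{-pi}^{pi} g(s) sin(5*s) ds = -b_{5}/2.
Split the integral at the breakpoints.
Directly, an antiderivative of (-3) sin(5*s) is 3*cos(5*s)/5; evaluating from -pi to 0: ∫_{-pi}^{0} (-3) sin(5*s) ds = (3/5) - (-3/5) = 6/5.
Directly, an antiderivative of (-6) sin(5*s) is 6*cos(5*s)/5; evaluating from 0 to pi: ∫_{0}^{pi} (-6) sin(5*s) ds = (-6/5) - (6/5) = -12/5.
So ∫_{-pi}^{pi} g(s) sin(5*s) ds = -6/5.
Hence Im(c_{5}) = (-1/(2*pi))·(-6/5) = 3/(5*pi).

3/(5*pi)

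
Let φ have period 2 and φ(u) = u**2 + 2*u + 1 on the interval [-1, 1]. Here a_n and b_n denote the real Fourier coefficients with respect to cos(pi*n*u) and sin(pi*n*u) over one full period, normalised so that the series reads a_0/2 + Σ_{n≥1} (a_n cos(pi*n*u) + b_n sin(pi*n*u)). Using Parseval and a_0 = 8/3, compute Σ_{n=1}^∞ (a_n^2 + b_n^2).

Parseval: a_0^2/2 + Σ_{n≥1} (a_n^2+b_n^2) = ∫_{-1}^{1} φ(u)^2 du = 32/5.
Subtract a_0^2/2 = 32/9: Σ (a_n^2+b_n^2) = 128/45.

128/45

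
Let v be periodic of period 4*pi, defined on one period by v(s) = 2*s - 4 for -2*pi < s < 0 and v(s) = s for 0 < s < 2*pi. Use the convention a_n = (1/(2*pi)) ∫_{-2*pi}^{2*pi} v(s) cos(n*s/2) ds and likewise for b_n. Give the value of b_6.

b_6 = (1/(2*pi)) ∫_{-2*pi}^{2*pi} v(s) sin(3*s) ds.
Split the integral at the breakpoints.
Integrating by parts (boundary term plus one more integral), an antiderivative of (2*s - 4) sin(3*s) is -2*s*cos(3*s)/3 + 2*sin(3*s)/9 + 4*cos(3*s)/3; evaluating from -2*pi to 0: ∫_{-2*pi}^{0} (2*s - 4) sin(3*s) ds = (4/3) - (4/3 + 4*pi/3) = -4*pi/3.
Integrating by parts (boundary term plus one more integral), an antiderivative of (s) sin(3*s) is -s*cos(3*s)/3 + sin(3*s)/9; evaluating from 0 to 2*pi: ∫_{0}^{2*pi} (s) sin(3*s) ds = (-2*pi/3) - (0) = -2*pi/3.
Summing the pieces and multiplying by (1/(2*pi)) gives b_6 = -1.

-1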